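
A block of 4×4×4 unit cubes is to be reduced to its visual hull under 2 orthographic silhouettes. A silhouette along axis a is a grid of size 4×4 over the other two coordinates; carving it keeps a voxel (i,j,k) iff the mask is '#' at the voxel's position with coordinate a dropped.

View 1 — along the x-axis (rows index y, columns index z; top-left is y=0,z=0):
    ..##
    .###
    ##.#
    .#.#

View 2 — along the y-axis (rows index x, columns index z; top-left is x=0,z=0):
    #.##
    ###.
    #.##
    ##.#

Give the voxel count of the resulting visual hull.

start: 4×4×4 = 64 voxels
  1. axis=0 (YZ plane), |mask|=10  ⇒  voxels=40
  2. axis=1 (XZ plane), |mask|=12  ⇒  voxels=28

28 voxels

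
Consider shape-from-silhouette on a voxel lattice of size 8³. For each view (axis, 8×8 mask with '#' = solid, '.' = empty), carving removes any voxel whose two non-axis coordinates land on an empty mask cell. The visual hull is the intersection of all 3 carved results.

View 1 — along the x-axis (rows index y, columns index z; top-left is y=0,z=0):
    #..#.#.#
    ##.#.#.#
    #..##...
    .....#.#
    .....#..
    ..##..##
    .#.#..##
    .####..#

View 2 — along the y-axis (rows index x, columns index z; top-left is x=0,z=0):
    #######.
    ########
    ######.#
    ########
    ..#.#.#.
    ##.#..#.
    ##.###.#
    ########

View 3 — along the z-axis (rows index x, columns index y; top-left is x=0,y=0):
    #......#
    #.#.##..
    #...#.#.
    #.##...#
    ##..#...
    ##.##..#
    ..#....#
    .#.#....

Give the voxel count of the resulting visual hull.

|visual hull| = 62

start: 8×8×8 = 512 voxels
step 1: project along x, AND mask (28/64) → |grid| = 224
step 2: project along y, AND mask (51/64) → |grid| = 176
step 3: project along z, AND mask (25/64) → |grid| = 62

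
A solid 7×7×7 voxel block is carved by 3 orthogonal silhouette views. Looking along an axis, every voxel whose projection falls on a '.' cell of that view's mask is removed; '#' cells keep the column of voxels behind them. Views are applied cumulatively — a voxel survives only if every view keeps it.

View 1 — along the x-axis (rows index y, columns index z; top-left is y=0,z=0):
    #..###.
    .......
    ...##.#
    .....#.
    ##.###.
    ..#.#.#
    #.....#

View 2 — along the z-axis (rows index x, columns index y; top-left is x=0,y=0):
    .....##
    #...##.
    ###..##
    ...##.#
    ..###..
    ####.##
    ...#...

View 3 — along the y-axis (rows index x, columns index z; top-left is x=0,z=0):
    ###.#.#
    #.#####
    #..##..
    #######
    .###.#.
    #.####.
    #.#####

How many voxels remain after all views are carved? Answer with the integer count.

initial block: 7^3 = 343
carve view 1 (along x, YZ-mask fill 18/49): 126 voxels remain
carve view 2 (along z, XY-mask fill 23/49): 60 voxels remain
carve view 3 (along y, XZ-mask fill 36/49): 47 voxels remain

remaining voxels: 47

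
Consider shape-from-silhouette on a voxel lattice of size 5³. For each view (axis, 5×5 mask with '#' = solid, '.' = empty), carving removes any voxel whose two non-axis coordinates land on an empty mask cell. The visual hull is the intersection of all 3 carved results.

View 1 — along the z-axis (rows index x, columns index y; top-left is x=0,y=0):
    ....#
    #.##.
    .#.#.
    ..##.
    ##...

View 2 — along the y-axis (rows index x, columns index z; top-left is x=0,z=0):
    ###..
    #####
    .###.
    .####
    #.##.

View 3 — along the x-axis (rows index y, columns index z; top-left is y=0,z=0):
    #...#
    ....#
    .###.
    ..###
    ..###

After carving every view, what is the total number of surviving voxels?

voxel count = 18

initial block: 5^3 = 125
[1] z-view keeps 10 columns → grid now 50
[2] y-view keeps 18 columns → grid now 38
[3] x-view keeps 12 columns → grid now 18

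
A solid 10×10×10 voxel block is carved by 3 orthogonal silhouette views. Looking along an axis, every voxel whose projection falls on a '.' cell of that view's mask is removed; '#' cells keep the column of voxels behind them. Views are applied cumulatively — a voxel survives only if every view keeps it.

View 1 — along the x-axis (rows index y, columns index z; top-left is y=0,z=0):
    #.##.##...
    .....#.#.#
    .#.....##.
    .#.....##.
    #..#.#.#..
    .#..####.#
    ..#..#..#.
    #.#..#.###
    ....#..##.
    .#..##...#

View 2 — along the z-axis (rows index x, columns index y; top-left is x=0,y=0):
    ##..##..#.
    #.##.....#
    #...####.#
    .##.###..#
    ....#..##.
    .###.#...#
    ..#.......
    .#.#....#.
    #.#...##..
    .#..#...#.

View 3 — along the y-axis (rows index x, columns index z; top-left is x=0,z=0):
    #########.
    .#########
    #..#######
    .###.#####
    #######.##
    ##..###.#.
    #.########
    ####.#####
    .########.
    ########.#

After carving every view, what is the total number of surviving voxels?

voxel count = 131

initial block: 10^3 = 1000
step 1: project along x, AND mask (40/100) → |grid| = 400
step 2: project along z, AND mask (40/100) → |grid| = 158
step 3: project along y, AND mask (84/100) → |grid| = 131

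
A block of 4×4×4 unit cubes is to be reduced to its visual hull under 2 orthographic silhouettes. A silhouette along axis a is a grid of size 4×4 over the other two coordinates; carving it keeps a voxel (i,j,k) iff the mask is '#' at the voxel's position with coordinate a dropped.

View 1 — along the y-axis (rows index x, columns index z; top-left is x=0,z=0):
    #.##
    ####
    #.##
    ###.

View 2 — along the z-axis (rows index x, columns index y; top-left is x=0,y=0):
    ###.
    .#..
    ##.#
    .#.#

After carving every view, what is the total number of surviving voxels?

voxel count = 28

before carving: 64 voxels (4×4×4)
step 1: project along y, AND mask (13/16) → |grid| = 52
step 2: project along z, AND mask (9/16) → |grid| = 28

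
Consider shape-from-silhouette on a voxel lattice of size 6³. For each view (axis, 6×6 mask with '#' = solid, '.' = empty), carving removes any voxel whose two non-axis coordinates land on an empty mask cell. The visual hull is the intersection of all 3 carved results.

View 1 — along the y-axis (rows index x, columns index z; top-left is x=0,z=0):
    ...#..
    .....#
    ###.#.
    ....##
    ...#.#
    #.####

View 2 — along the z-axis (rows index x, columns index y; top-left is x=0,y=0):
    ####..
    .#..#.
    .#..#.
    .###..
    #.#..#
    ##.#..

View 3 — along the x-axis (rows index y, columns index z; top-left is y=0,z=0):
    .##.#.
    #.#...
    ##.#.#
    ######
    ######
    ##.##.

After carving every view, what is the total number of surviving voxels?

initial block: 6^3 = 216
V1 y: intersect with XZ mask (15 set) -- 90 left
V2 z: intersect with XY mask (17 set) -- 41 left
V3 x: intersect with YZ mask (25 set) -- 24 left

|visual hull| = 24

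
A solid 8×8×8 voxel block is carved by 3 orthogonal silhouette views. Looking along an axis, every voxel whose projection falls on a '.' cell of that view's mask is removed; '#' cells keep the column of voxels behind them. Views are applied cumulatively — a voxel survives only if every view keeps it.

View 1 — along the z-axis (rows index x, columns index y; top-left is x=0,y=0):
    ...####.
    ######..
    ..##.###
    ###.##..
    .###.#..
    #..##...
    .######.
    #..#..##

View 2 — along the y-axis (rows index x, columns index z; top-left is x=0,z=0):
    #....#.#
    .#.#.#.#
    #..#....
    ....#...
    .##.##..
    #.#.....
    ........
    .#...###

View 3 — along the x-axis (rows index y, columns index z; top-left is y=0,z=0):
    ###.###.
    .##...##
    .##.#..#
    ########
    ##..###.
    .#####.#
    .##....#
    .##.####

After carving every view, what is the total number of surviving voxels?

62 voxels

start: 8×8×8 = 512 voxels
V1 z: intersect with XY mask (37 set) -- 296 left
V2 y: intersect with XZ mask (20 set) -- 89 left
V3 x: intersect with YZ mask (42 set) -- 62 left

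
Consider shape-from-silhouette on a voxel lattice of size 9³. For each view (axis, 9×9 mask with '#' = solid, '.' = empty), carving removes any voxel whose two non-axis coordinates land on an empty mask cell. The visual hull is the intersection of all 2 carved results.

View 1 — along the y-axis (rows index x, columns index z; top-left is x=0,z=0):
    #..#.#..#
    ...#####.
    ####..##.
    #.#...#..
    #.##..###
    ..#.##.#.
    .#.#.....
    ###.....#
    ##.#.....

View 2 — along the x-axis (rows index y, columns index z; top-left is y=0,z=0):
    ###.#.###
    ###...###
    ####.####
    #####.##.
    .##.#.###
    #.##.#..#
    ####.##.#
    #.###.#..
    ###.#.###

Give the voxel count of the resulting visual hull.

remaining voxels: 247

full grid |V| = 729
after view 1 [y-axis, 37 of 81 cells solid] → remaining = 333
after view 2 [x-axis, 58 of 81 cells solid] → remaining = 247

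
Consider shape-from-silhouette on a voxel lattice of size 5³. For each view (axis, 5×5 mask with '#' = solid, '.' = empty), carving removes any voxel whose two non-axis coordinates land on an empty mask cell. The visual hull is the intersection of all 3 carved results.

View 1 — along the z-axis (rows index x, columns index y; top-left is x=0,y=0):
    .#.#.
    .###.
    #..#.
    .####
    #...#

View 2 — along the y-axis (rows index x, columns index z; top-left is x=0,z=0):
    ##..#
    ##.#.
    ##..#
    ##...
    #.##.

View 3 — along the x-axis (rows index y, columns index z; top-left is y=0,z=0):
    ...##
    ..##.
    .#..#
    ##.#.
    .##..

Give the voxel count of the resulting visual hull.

start: 5×5×5 = 125 voxels
  1. axis=2 (XY plane), |mask|=13  ⇒  voxels=65
  2. axis=1 (XZ plane), |mask|=14  ⇒  voxels=35
  3. axis=0 (YZ plane), |mask|=11  ⇒  voxels=16

voxel count = 16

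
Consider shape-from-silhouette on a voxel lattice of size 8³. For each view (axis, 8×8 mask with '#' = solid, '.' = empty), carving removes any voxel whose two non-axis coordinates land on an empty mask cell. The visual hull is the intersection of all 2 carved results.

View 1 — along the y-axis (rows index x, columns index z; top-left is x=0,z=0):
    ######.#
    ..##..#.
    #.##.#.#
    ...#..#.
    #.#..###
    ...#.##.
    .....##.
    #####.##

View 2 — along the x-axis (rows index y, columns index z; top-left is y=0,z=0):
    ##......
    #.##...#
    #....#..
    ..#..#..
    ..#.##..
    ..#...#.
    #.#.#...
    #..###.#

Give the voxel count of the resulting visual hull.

remaining voxels: 99

before carving: 512 voxels (8×8×8)
  1. axis=1 (XZ plane), |mask|=34  ⇒  voxels=272
  2. axis=0 (YZ plane), |mask|=23  ⇒  voxels=99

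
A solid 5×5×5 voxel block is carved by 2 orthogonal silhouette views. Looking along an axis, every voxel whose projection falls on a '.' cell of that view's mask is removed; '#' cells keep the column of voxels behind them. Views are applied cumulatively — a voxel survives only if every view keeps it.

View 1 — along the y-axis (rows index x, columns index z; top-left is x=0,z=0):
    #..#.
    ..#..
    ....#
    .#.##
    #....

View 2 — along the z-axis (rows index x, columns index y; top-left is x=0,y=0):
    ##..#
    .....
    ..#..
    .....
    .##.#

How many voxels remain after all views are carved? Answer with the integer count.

10 voxels

initial block: 5^3 = 125
[1] y-view keeps 8 columns → grid now 40
[2] z-view keeps 7 columns → grid now 10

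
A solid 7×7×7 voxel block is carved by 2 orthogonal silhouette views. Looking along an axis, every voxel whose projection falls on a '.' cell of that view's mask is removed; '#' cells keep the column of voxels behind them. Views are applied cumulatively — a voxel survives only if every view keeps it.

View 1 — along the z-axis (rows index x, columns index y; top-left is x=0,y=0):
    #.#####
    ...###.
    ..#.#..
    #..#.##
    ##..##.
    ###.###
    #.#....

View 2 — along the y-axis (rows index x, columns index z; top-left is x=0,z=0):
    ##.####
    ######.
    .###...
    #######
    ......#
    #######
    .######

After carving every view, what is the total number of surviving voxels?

|visual hull| = 146

full grid |V| = 343
V1 z: intersect with XY mask (27 set) -- 189 left
V2 y: intersect with XZ mask (36 set) -- 146 left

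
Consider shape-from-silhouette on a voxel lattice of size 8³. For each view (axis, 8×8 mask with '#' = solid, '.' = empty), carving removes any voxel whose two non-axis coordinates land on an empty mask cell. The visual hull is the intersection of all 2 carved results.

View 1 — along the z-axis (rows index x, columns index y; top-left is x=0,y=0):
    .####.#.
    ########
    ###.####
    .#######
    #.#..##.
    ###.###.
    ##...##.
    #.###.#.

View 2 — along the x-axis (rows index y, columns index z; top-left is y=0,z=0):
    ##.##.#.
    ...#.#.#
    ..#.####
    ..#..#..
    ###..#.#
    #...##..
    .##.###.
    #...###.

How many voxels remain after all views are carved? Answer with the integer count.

initial block: 8^3 = 512
V1 z: intersect with XY mask (46 set) -- 368 left
V2 x: intersect with YZ mask (32 set) -- 191 left

191 voxels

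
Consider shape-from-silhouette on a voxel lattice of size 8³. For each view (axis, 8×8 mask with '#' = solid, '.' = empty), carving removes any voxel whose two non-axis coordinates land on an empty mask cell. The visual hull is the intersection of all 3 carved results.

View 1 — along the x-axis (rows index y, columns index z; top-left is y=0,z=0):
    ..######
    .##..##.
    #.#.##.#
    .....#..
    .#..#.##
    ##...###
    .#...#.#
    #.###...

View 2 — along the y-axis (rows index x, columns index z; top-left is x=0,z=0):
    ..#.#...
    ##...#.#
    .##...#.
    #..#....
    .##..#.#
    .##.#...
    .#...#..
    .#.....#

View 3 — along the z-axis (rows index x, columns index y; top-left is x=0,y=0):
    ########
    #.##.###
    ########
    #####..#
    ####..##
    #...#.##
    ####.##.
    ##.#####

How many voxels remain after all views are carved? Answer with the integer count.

|visual hull| = 76

start: 8×8×8 = 512 voxels
after view 1 [x-axis, 32 of 64 cells solid] → remaining = 256
after view 2 [y-axis, 22 of 64 cells solid] → remaining = 93
after view 3 [z-axis, 51 of 64 cells solid] → remaining = 76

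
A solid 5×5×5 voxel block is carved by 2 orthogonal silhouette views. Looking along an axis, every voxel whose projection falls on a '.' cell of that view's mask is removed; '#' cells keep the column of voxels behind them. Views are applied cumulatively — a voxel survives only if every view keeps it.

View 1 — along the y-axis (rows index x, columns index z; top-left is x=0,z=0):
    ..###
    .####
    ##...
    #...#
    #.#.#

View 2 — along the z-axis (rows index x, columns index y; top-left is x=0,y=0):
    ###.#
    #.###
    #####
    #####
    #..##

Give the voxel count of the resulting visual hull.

start: 5×5×5 = 125 voxels
step 1: project along y, AND mask (14/25) → |grid| = 70
step 2: project along z, AND mask (21/25) → |grid| = 57

|visual hull| = 57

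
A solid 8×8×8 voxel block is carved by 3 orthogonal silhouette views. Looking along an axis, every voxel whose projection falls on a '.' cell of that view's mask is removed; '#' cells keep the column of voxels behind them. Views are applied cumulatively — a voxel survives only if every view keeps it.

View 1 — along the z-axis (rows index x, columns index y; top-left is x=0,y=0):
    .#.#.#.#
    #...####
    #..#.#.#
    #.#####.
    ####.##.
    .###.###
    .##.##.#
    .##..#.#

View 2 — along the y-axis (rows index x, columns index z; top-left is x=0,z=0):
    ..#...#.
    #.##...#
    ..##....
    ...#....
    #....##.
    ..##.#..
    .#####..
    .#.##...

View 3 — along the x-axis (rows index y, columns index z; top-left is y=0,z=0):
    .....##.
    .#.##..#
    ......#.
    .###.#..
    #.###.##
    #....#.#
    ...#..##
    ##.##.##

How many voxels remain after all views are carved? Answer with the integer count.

|visual hull| = 49

start: 8×8×8 = 512 voxels
V1 z: intersect with XY mask (40 set) -- 320 left
V2 y: intersect with XZ mask (23 set) -- 115 left
V3 x: intersect with YZ mask (29 set) -- 49 left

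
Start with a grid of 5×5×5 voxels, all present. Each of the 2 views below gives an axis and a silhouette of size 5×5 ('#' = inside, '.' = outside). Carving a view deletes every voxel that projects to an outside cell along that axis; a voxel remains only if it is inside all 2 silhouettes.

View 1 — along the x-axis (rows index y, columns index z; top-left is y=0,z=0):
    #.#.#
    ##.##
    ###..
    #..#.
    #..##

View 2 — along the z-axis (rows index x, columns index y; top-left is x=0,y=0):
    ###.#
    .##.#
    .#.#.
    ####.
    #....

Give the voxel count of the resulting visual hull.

start: 5×5×5 = 125 voxels
[1] x-view keeps 15 columns → grid now 75
[2] z-view keeps 14 columns → grid now 44

voxel count = 44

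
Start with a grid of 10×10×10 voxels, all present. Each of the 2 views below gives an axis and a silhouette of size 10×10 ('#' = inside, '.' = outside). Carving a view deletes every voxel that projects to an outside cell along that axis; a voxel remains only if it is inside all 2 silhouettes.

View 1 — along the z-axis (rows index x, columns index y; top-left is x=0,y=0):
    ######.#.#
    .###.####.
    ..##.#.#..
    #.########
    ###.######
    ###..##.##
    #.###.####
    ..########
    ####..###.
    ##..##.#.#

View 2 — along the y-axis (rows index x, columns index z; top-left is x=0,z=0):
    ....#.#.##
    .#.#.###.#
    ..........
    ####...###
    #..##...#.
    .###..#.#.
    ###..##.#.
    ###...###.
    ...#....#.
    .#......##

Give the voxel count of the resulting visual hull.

|visual hull| = 336

initial block: 10^3 = 1000
[1] z-view keeps 73 columns → grid now 730
[2] y-view keeps 43 columns → grid now 336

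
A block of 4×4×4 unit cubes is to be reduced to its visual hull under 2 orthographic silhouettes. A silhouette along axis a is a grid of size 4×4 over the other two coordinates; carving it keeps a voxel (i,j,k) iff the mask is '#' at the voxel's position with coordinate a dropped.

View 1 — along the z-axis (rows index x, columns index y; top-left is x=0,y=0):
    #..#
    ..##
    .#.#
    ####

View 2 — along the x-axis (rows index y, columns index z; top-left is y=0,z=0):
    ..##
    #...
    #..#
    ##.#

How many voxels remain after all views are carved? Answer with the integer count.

remaining voxels: 22

before carving: 64 voxels (4×4×4)
V1 z: intersect with XY mask (10 set) -- 40 left
V2 x: intersect with YZ mask (8 set) -- 22 left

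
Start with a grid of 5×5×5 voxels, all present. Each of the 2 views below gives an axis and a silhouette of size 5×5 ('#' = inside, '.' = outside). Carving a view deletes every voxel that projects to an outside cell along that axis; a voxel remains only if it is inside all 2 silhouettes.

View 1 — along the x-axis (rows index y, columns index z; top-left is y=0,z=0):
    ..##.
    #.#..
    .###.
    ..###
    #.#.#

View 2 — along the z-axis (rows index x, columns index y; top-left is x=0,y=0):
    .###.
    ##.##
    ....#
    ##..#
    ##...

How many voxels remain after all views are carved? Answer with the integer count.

initial block: 5^3 = 125
step 1: project along x, AND mask (13/25) → |grid| = 65
step 2: project along z, AND mask (13/25) → |grid| = 32

|visual hull| = 32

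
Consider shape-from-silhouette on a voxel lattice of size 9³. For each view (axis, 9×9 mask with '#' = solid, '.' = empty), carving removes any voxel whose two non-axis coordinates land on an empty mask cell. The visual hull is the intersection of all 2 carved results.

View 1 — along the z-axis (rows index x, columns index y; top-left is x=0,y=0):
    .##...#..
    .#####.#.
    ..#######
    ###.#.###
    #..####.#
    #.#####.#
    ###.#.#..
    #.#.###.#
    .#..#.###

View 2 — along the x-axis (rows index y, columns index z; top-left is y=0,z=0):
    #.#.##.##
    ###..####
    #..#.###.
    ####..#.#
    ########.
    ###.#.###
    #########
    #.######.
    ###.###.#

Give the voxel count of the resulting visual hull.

start: 9×9×9 = 729 voxels
after view 1 [z-axis, 52 of 81 cells solid] → remaining = 468
after view 2 [x-axis, 62 of 81 cells solid] → remaining = 365

voxel count = 365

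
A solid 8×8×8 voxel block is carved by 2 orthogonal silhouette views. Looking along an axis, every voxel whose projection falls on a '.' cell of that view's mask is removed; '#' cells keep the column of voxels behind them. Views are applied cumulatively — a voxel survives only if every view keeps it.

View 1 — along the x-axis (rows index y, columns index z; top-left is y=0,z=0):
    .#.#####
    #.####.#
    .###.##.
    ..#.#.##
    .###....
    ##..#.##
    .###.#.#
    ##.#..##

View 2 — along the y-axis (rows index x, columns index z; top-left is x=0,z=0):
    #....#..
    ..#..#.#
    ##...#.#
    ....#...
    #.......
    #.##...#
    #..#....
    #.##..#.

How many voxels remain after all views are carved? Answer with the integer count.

initial block: 8^3 = 512
carve view 1 (along x, YZ-mask fill 39/64): 312 voxels remain
carve view 2 (along y, XZ-mask fill 21/64): 96 voxels remain

voxel count = 96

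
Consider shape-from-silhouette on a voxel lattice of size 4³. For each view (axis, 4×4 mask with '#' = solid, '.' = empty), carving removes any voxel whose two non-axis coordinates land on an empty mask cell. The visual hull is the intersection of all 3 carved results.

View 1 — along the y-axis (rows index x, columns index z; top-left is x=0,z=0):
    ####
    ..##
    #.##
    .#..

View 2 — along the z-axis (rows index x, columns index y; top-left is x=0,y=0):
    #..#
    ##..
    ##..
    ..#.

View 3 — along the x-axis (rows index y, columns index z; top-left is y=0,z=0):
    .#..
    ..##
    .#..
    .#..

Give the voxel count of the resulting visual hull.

|visual hull| = 7

before carving: 64 voxels (4×4×4)
carve view 1 (along y, XZ-mask fill 10/16): 40 voxels remain
carve view 2 (along z, XY-mask fill 7/16): 19 voxels remain
carve view 3 (along x, YZ-mask fill 5/16): 7 voxels remain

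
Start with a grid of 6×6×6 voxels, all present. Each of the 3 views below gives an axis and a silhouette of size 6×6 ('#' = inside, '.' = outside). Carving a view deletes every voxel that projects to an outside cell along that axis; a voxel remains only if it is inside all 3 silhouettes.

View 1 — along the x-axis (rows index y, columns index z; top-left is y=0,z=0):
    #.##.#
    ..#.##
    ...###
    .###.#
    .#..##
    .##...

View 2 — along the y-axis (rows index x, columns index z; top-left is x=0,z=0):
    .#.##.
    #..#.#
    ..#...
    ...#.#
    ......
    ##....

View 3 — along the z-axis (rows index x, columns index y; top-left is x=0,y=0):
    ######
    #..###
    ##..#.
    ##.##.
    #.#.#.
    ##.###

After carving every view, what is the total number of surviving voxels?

full grid |V| = 216
after view 1 [x-axis, 19 of 36 cells solid] → remaining = 114
after view 2 [y-axis, 11 of 36 cells solid] → remaining = 34
after view 3 [z-axis, 25 of 36 cells solid] → remaining = 27

remaining voxels: 27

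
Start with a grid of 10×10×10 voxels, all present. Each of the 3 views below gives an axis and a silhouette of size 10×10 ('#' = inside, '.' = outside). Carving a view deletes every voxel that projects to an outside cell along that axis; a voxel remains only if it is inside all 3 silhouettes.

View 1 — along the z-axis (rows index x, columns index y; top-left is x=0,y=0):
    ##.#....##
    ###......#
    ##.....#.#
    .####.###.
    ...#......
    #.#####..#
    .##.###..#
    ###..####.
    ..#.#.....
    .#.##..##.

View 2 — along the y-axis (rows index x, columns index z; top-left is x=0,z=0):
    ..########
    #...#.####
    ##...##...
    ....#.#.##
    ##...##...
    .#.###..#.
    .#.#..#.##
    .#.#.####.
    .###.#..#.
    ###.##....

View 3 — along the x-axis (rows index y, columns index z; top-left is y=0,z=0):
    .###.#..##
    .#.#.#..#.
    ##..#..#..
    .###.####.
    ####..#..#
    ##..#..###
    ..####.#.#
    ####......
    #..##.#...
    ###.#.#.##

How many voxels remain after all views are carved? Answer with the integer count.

full grid |V| = 1000
[1] z-view keeps 48 columns → grid now 480
[2] y-view keeps 52 columns → grid now 254
[3] x-view keeps 54 columns → grid now 130

remaining voxels: 130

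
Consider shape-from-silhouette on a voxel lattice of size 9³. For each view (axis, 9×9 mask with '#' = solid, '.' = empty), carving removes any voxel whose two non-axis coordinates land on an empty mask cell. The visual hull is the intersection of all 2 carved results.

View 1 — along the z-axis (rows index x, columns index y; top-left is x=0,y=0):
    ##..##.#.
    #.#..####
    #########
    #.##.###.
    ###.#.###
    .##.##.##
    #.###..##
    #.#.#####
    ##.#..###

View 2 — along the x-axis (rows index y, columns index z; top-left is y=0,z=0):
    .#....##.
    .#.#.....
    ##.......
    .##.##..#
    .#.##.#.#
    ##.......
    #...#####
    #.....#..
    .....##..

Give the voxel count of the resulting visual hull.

voxel count = 178

before carving: 729 voxels (9×9×9)
carve view 1 (along z, XY-mask fill 58/81): 522 voxels remain
carve view 2 (along x, YZ-mask fill 29/81): 178 voxels remain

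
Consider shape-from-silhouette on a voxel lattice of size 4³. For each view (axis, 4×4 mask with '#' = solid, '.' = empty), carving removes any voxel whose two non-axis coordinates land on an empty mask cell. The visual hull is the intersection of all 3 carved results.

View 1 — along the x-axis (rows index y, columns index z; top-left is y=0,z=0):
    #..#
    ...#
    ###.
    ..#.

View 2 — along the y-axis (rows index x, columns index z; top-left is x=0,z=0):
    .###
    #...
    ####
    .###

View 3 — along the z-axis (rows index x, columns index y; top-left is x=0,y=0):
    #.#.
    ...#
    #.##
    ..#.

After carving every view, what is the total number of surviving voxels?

full grid |V| = 64
step 1: project along x, AND mask (7/16) → |grid| = 28
step 2: project along y, AND mask (11/16) → |grid| = 19
step 3: project along z, AND mask (7/16) → |grid| = 11

voxel count = 11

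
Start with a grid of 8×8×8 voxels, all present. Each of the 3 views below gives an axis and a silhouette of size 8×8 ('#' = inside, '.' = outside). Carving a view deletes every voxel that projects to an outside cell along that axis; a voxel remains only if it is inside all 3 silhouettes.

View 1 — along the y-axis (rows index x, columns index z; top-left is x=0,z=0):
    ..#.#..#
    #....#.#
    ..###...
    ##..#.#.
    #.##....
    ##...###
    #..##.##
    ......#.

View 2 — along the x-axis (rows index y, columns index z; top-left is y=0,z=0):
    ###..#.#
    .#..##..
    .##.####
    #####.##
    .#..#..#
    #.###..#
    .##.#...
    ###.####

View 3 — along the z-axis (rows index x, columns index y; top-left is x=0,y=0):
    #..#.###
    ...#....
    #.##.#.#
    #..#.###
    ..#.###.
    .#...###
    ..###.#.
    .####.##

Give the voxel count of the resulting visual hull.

voxel count = 69

full grid |V| = 512
step 1: project along y, AND mask (27/64) → |grid| = 216
step 2: project along x, AND mask (39/64) → |grid| = 130
step 3: project along z, AND mask (34/64) → |grid| = 69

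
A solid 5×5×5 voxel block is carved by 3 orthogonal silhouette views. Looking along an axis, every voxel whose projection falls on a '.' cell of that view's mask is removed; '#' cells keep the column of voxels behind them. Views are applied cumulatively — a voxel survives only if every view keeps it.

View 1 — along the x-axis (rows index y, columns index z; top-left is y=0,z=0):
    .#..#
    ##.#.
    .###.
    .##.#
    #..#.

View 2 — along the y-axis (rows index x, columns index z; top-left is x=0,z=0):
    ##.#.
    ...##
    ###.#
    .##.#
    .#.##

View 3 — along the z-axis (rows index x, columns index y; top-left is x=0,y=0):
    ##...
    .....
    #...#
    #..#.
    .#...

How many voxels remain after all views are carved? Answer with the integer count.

14 voxels

initial block: 5^3 = 125
carve view 1 (along x, YZ-mask fill 13/25): 65 voxels remain
carve view 2 (along y, XZ-mask fill 15/25): 41 voxels remain
carve view 3 (along z, XY-mask fill 7/25): 14 voxels remain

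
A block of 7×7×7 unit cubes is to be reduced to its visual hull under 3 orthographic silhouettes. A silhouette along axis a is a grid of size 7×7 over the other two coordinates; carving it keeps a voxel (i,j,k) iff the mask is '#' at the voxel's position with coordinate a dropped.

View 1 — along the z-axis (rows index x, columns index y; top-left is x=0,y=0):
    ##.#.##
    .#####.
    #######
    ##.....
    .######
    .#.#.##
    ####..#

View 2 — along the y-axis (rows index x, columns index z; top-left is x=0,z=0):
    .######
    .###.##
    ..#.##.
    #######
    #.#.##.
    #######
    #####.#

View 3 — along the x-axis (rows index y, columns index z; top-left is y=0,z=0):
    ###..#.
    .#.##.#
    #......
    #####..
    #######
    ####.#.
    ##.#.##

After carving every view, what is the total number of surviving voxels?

voxel count = 103

before carving: 343 voxels (7×7×7)
step 1: project along z, AND mask (34/49) → |grid| = 238
step 2: project along y, AND mask (38/49) → |grid| = 172
step 3: project along x, AND mask (31/49) → |grid| = 103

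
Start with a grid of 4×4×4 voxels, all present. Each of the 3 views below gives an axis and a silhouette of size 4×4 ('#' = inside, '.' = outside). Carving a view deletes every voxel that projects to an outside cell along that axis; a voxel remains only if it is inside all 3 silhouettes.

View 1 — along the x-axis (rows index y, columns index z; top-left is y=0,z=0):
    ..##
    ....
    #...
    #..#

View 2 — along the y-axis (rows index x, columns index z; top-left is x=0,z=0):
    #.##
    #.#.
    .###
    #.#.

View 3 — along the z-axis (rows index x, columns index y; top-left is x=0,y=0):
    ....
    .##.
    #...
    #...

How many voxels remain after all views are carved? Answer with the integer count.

start: 4×4×4 = 64 voxels
step 1: project along x, AND mask (5/16) → |grid| = 20
step 2: project along y, AND mask (10/16) → |grid| = 14
step 3: project along z, AND mask (4/16) → |grid| = 4

4 voxels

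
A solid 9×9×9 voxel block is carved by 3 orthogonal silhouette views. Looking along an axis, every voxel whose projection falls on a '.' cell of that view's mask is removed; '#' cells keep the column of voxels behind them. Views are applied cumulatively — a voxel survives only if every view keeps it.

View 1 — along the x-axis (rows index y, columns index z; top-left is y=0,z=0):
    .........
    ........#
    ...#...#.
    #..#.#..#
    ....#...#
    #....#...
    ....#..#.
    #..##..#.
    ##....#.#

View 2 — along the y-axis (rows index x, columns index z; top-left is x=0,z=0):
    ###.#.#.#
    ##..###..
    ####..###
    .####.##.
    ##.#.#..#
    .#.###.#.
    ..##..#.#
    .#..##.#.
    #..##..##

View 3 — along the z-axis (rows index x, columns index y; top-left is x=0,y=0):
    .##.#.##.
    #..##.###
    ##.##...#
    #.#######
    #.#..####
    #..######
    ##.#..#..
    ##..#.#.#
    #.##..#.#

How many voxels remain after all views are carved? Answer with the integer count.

initial block: 9^3 = 729
after view 1 [x-axis, 21 of 81 cells solid] → remaining = 189
after view 2 [y-axis, 47 of 81 cells solid] → remaining = 111
after view 3 [z-axis, 51 of 81 cells solid] → remaining = 69

|visual hull| = 69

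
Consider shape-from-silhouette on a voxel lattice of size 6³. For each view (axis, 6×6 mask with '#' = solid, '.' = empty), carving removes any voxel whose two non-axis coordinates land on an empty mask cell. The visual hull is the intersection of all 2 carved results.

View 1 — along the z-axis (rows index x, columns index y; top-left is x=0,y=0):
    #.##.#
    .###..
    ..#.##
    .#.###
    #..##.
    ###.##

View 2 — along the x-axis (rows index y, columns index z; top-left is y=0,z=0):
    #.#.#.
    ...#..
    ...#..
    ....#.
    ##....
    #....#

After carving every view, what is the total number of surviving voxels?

full grid |V| = 216
after view 1 [z-axis, 22 of 36 cells solid] → remaining = 132
after view 2 [x-axis, 10 of 36 cells solid] → remaining = 36

36 voxels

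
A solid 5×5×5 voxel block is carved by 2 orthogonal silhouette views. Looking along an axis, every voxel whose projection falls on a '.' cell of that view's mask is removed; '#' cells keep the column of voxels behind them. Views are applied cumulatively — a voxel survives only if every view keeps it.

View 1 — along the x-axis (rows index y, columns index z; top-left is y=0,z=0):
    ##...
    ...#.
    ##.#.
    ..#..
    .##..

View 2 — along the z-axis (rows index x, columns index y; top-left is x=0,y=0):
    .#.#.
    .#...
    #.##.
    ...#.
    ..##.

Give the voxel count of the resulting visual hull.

initial block: 5^3 = 125
[1] x-view keeps 9 columns → grid now 45
[2] z-view keeps 9 columns → grid now 14

remaining voxels: 14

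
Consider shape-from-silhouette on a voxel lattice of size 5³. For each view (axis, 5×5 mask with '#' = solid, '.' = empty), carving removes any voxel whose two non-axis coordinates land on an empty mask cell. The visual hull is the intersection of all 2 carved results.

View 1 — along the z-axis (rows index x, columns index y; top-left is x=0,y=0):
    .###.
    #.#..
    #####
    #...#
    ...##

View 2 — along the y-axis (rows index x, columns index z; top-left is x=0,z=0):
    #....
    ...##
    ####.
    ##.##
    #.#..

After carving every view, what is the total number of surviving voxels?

voxel count = 39

initial block: 5^3 = 125
  1. axis=2 (XY plane), |mask|=14  ⇒  voxels=70
  2. axis=1 (XZ plane), |mask|=13  ⇒  voxels=39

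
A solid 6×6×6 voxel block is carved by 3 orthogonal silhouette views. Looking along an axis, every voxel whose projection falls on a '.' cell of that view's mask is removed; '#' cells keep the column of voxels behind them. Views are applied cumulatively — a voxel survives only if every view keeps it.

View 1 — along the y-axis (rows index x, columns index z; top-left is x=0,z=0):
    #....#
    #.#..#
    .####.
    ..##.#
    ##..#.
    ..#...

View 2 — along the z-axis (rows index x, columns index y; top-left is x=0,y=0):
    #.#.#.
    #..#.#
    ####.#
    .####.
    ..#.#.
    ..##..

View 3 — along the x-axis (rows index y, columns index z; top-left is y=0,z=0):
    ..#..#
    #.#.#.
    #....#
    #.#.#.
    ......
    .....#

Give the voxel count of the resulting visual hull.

voxel count = 18

initial block: 6^3 = 216
V1 y: intersect with XZ mask (16 set) -- 96 left
V2 z: intersect with XY mask (19 set) -- 55 left
V3 x: intersect with YZ mask (11 set) -- 18 left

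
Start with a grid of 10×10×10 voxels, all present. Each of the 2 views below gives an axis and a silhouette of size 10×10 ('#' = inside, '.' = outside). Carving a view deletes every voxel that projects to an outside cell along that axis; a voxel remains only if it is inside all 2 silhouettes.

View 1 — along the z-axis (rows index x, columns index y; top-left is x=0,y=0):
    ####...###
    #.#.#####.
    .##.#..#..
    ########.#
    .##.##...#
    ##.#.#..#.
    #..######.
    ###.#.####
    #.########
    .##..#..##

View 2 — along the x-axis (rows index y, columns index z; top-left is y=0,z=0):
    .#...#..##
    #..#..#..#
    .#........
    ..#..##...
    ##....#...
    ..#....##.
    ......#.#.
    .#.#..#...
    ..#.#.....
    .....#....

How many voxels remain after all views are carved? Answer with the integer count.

172 voxels

full grid |V| = 1000
carve view 1 (along z, XY-mask fill 66/100): 660 voxels remain
carve view 2 (along x, YZ-mask fill 26/100): 172 voxels remain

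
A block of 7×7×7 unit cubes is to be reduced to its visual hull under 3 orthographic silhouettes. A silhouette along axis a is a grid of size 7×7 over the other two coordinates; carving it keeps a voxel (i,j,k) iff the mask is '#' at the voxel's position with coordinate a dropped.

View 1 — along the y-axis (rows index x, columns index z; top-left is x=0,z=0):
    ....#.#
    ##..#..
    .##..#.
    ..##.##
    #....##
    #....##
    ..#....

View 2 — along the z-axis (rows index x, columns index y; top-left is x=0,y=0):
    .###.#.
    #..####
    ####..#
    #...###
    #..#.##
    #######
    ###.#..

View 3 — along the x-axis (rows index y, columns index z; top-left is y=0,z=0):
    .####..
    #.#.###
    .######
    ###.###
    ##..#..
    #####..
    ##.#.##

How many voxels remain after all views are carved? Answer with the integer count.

start: 7×7×7 = 343 voxels
V1 y: intersect with XZ mask (19 set) -- 133 left
V2 z: intersect with XY mask (33 set) -- 91 left
V3 x: intersect with YZ mask (34 set) -- 62 left

voxel count = 62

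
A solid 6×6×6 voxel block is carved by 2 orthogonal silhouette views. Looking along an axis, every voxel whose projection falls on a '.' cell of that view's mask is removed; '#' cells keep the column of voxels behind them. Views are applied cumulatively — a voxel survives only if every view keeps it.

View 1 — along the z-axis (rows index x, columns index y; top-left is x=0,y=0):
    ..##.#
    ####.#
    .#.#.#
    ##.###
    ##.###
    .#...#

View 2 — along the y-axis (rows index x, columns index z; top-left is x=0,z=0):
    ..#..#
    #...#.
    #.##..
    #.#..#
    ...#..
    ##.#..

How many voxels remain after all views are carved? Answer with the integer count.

voxel count = 51

before carving: 216 voxels (6×6×6)
V1 z: intersect with XY mask (23 set) -- 138 left
V2 y: intersect with XZ mask (14 set) -- 51 left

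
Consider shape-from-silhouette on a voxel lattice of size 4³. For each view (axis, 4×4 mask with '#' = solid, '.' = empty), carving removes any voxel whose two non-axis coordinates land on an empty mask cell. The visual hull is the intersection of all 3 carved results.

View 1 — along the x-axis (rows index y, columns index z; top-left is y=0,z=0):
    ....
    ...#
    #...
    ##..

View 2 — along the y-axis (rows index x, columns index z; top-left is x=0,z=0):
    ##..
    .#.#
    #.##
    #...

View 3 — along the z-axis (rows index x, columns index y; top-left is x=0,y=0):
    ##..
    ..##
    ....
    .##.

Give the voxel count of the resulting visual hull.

remaining voxels: 2

before carving: 64 voxels (4×4×4)
carve view 1 (along x, YZ-mask fill 4/16): 16 voxels remain
carve view 2 (along y, XZ-mask fill 8/16): 10 voxels remain
carve view 3 (along z, XY-mask fill 6/16): 2 voxels remain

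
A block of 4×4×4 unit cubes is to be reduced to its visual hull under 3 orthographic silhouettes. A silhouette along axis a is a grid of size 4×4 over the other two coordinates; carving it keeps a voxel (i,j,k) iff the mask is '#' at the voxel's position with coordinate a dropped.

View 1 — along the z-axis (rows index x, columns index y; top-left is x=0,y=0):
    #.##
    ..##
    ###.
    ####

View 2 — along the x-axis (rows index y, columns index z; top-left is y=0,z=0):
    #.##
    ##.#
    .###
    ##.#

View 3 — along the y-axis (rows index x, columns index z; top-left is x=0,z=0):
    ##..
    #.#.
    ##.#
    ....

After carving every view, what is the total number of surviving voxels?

13 voxels

full grid |V| = 64
carve view 1 (along z, XY-mask fill 12/16): 48 voxels remain
carve view 2 (along x, YZ-mask fill 12/16): 36 voxels remain
carve view 3 (along y, XZ-mask fill 7/16): 13 voxels remain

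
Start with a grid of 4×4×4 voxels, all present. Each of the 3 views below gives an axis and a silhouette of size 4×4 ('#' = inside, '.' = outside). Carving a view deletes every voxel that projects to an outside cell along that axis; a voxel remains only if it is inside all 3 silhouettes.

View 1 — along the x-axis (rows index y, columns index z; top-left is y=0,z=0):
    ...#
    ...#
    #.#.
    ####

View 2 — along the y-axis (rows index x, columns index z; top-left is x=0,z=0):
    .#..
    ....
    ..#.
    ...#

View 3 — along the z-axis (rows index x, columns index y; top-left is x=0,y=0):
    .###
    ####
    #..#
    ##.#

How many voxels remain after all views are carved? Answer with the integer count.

|visual hull| = 5

full grid |V| = 64
after view 1 [x-axis, 8 of 16 cells solid] → remaining = 32
after view 2 [y-axis, 3 of 16 cells solid] → remaining = 6
after view 3 [z-axis, 12 of 16 cells solid] → remaining = 5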